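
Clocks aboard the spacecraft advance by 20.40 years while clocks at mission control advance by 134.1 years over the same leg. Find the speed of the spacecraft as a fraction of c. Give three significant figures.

β = 0.988

The proper time is measured aboard the spacecraft (both events occur at the spacecraft's location); Δt is measured at mission control. γ = Δt/τ = 134.1/20.40 = 6.574.
β = √(1 − 1/γ²) = √(1 − 0.02314) = √0.9769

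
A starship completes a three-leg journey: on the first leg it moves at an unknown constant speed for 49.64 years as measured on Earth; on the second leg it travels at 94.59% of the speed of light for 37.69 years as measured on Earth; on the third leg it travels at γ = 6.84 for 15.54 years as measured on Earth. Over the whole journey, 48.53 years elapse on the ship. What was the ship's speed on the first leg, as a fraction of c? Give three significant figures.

Leg 1: speed unknown; τ_1 = 49.64/γ_1.
Leg 2: β = 0.9459; γ = 1/√(1 − 0.9459²) = 1/√0.1053 = 3.082; τ_2 = 37.69/3.082 = 12.23 years.
Leg 3: γ = 6.84; τ_3 = 15.54/6.840 = 2.272 years.
Total proper time: τ_1 + 12.23 + 2.272 = 48.53, so τ_1 = 48.53 − 14.50 = 34.03 years.
γ_1 = 49.64/34.03 = 1.459; β = √(1 − 1/γ²) = √0.5301.

β = 0.728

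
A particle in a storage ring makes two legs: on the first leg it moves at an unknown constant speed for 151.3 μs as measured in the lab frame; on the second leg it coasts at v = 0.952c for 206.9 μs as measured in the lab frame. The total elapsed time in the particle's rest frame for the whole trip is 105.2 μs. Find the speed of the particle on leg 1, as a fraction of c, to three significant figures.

Leg 1: speed unknown; τ_1 = 151.3/γ_1.
Leg 2: γ = 1/√(1 − 0.952²) = 1/√0.09370 = 3.267; τ_2 = 206.9/3.267 = 63.33 μs.
Total proper time: τ_1 + 63.33 = 105.2, so τ_1 = 105.2 − 63.33 = 41.87 μs.
γ_1 = 151.3/41.87 = 3.614; β = √(1 − 1/γ²) = √0.9234.

β = 0.961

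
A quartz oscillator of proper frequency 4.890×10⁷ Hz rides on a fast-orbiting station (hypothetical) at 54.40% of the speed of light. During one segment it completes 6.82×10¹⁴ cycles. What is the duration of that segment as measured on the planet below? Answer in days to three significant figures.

β = 0.5440; γ = 1/√(1 − 0.5440²) = 1/√0.7041 = 1.192
Proper time for N cycles: τ = N/f = 6.82×10¹⁴/(4.890×10⁷) = 1.395×10⁷ s = 161.4 days.
Lab-frame duration Δt = γτ = 1.192 × 161.4 = 192.4 days.

Δt = 192 days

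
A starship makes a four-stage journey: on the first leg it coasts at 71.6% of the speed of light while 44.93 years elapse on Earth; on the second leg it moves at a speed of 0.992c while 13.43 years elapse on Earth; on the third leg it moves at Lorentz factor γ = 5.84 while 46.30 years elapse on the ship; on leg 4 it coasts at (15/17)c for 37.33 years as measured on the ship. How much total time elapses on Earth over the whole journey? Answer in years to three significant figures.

Leg 1: 44.93 years is already measured on Earth.
Leg 2: 13.43 years is already measured on Earth.
Leg 3: γ = 5.84; Δt_3 = 5.840 × 46.30 = 270.4 years.
Leg 4: γ = 1/√(1 − (15/17)²) = 17/8 = 2.125; Δt_4 = 2.125 × 37.33 = 79.33 years.
Total: 44.93 + 13.43 + 270.4 + 79.33 years.

Δt = 408 years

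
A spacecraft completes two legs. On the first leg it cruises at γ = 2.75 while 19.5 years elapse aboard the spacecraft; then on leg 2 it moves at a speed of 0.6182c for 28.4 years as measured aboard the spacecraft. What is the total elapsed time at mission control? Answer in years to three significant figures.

Δt = 89.8 years

Leg 1: γ = 2.75; Δt_1 = 2.750 × 19.5 = 53.62 years.
Leg 2: γ = 1/√(1 − 0.6182²) = 1/√0.6178 = 1.272; Δt_2 = 1.272 × 28.4 = 36.13 years.
Total: 53.62 + 36.13 years.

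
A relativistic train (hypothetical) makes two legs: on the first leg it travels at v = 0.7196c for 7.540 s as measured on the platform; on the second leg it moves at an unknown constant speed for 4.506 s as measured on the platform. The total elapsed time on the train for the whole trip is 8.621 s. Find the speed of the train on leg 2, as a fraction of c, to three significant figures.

β = 0.660

Leg 1: γ = 1/√(1 − 0.7196²) = 1/√0.4822 = 1.440; τ_1 = 7.540/1.440 = 5.236 s.
Leg 2: speed unknown; τ_2 = 4.506/γ_2.
Total proper time: 5.236 + τ_2 = 8.621, so τ_2 = 8.621 − 5.236 = 3.385 s.
γ_2 = 4.506/3.385 = 1.331; β = √(1 − 1/γ²) = √0.4356.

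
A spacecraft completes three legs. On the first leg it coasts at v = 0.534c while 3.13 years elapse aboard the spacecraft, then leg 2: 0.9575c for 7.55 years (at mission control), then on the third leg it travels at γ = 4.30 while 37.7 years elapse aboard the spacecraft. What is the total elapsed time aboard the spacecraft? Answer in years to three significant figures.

Leg 1: 3.13 years is already measured aboard the spacecraft.
Leg 2: γ = 1/√(1 − 0.9575²) = 1/√0.08319 = 3.467; τ_2 = 7.55/3.467 = 2.178 years.
Leg 3: 37.7 years is already measured aboard the spacecraft.
Total: 3.130 + 2.178 + 37.70 years.

τ = 43.0 years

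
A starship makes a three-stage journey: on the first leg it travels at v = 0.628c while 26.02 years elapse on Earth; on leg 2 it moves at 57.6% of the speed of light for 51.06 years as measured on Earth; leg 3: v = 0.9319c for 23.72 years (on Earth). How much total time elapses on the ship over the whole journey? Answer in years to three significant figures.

Leg 1: γ = 1/√(1 − 0.628²) = 1/√0.6056 = 1.285; τ_1 = 26.02/1.285 = 20.25 years.
Leg 2: β = 0.576; γ = 1/√(1 − 0.576²) = 1/√0.6682 = 1.223; τ_2 = 51.06/1.223 = 41.74 years.
Leg 3: γ = 1/√(1 − 0.9319²) = 1/√0.1316 = 2.757; τ_3 = 23.72/2.757 = 8.604 years.
Total: 20.25 + 41.74 + 8.604 years.

τ = 70.6 years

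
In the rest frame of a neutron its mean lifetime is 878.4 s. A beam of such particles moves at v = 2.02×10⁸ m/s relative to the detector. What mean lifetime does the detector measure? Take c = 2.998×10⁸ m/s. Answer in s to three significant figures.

β = 2.02×10⁸/2.998×10⁸ = 0.6738; γ = 1/√(1 − 0.6738²) = 1.353
The rest-frame lifetime is the proper time; the lab measures the dilated interval Δt = γτ₀ = 1.353 × 878.4 s.

Δt = 1190 s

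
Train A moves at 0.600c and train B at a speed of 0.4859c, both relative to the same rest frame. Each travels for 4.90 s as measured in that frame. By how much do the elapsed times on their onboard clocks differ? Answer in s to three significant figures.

A: γ = 1/√(1 − 0.600²) = 5/4 = 1.250; τ_A = 4.90/1.250 = 3.920 s.
B: γ = 1/√(1 − 0.4859²) = 1/√0.7639 = 1.144; τ_B = 4.90/1.144 = 4.283 s.

|τ_A − τ_B| = 0.363 s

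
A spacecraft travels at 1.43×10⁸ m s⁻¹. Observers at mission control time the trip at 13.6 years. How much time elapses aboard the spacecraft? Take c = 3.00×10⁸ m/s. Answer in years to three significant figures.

τ = 12.0 years

β = 1.43×10⁸/3.00×10⁸ = 0.4767; γ = 1/√(1 − 0.4767²) = 1.138
The interval measured at mission control is the dilated one; the clock aboard the spacecraft measures the proper time τ = Δt/γ = 13.6/1.138 years.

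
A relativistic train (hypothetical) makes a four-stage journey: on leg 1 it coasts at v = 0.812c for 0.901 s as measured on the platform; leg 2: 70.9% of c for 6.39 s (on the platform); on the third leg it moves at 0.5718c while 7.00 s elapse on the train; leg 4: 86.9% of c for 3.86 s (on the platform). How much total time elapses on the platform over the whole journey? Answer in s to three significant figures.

Leg 1: 0.901 s is already measured on the platform.
Leg 2: 6.39 s is already measured on the platform.
Leg 3: γ = 1/√(1 − 0.5718²) = 1/√0.6730 = 1.219; Δt_3 = 1.219 × 7.00 = 8.532 s.
Leg 4: 3.86 s is already measured on the platform.
Total: 0.9010 + 6.390 + 8.532 + 3.860 s.

Δt = 19.7 s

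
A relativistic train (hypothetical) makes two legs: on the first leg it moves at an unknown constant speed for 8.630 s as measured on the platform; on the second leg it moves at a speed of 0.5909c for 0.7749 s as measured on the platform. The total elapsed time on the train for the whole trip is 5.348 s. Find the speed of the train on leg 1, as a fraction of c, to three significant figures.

Leg 1: speed unknown; τ_1 = 8.630/γ_1.
Leg 2: γ = 1/√(1 − 0.5909²) = 1/√0.6508 = 1.240; τ_2 = 0.7749/1.240 = 0.6251 s.
Total proper time: τ_1 + 0.6251 = 5.348, so τ_1 = 5.348 − 0.6251 = 4.723 s.
γ_1 = 8.630/4.723 = 1.827; β = √(1 − 1/γ²) = √0.7005.

β = 0.837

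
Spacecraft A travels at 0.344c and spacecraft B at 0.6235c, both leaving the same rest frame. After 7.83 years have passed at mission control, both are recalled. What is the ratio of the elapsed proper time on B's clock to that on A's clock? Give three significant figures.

A: γ = 1/√(1 − 0.344²) = 1/√0.8817 = 1.065. B: γ = 1/√(1 − 0.6235²) = 1/√0.6112 = 1.279.
τ_A/τ_B = γ_B/γ_A = 1.279/1.065 = 1.201, so τ_B/τ_A = 0.8326.

τ_B/τ_A = 0.833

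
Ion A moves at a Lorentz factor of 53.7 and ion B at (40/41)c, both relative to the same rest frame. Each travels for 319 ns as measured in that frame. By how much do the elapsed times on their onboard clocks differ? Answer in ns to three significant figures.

A: γ = 53.7; τ_A = 319/53.70 = 5.940 ns.
B: γ = 1/√(1 − (40/41)²) = 41/9 ≈ 4.556; τ_B = 319/4.556 = 70.02 ns.

|τ_A − τ_B| = 64.1 ns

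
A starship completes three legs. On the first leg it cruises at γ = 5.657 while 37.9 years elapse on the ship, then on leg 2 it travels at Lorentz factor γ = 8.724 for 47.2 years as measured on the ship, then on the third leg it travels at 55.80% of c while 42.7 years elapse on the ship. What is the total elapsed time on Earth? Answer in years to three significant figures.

Leg 1: γ = 5.657; Δt_1 = 5.657 × 37.9 = 214.4 years.
Leg 2: γ = 8.724; Δt_2 = 8.724 × 47.2 = 411.8 years.
Leg 3: β = 0.5580; γ = 1/√(1 − 0.5580²) = 1/√0.6886 = 1.205; Δt_3 = 1.205 × 42.7 = 51.46 years.
Total: 214.4 + 411.8 + 51.46 years.

Δt = 678 years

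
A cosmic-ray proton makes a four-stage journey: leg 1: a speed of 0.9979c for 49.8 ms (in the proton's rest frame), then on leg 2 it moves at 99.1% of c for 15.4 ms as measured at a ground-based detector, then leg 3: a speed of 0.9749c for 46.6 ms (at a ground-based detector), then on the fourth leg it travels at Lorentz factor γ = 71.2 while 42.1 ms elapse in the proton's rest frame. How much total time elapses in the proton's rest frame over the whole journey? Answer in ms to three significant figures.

τ = 104 ms

Leg 1: 49.8 ms is already measured in the proton's rest frame.
Leg 2: β = 0.991; γ = 1/√(1 − 0.991²) = 1/√0.01792 = 7.470; τ_2 = 15.4/7.470 = 2.061 ms.
Leg 3: γ = 1/√(1 − 0.9749²) = 1/√0.04957 = 4.491; τ_3 = 46.6/4.491 = 10.38 ms.
Leg 4: 42.1 ms is already measured in the proton's rest frame.
Total: 49.80 + 2.061 + 10.38 + 42.10 ms.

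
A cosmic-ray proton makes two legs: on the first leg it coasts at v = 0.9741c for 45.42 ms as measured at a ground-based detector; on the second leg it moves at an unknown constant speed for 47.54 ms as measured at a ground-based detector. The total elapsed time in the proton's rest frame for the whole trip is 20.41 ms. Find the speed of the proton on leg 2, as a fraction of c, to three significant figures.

Leg 1: γ = 1/√(1 − 0.9741²) = 1/√0.05113 = 4.422; τ_1 = 45.42/4.422 = 10.27 ms.
Leg 2: speed unknown; τ_2 = 47.54/γ_2.
Total proper time: 10.27 + τ_2 = 20.41, so τ_2 = 20.41 − 10.27 = 10.14 ms.
γ_2 = 47.54/10.14 = 4.688; β = √(1 − 1/γ²) = √0.9545.

β = 0.977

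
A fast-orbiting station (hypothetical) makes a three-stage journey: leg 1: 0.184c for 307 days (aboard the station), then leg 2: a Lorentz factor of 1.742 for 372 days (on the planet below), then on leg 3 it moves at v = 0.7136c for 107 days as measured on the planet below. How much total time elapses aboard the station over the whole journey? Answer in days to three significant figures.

τ = 596 days

Leg 1: 307 days is already measured aboard the station.
Leg 2: γ = 1.742; τ_2 = 372/1.742 = 213.5 days.
Leg 3: γ = 1/√(1 − 0.7136²) = 1/√0.4908 = 1.427; τ_3 = 107/1.427 = 74.96 days.
Total: 307.0 + 213.5 + 74.96 days.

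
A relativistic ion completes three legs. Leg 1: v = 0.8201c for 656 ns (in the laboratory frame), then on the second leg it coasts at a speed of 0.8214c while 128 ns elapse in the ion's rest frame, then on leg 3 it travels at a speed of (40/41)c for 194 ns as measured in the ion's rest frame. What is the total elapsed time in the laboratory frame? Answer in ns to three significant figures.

Δt = 1760 ns

Leg 1: 656 ns is already measured in the laboratory frame.
Leg 2: γ = 1/√(1 − 0.8214²) = 1/√0.3253 = 1.753; Δt_2 = 1.753 × 128 = 224.4 ns.
Leg 3: γ = 1/√(1 − (40/41)²) = 41/9 ≈ 4.556; Δt_3 = 4.556 × 194 = 883.8 ns.
Total: 656.0 + 224.4 + 883.8 ns.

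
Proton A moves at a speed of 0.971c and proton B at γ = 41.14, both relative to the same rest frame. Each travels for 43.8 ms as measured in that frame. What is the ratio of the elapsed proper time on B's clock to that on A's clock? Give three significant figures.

A: γ = 1/√(1 − 0.971²) = 1/√0.05716 = 4.183. B: γ = 41.14.
τ_A/τ_B = γ_B/γ_A = 41.14/4.183 = 9.836, so τ_B/τ_A = 0.1017.

τ_B/τ_A = 0.102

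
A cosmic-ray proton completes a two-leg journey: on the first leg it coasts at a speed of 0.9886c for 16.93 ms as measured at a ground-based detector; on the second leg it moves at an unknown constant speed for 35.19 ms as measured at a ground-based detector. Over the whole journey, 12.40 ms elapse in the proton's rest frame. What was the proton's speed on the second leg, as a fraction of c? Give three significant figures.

Leg 1: γ = 1/√(1 − 0.9886²) = 1/√0.02267 = 6.642; τ_1 = 16.93/6.642 = 2.549 ms.
Leg 2: speed unknown; τ_2 = 35.19/γ_2.
Total proper time: 2.549 + τ_2 = 12.40, so τ_2 = 12.40 − 2.549 = 9.851 ms.
γ_2 = 35.19/9.851 = 3.572; β = √(1 − 1/γ²) = √0.9216.

β = 0.960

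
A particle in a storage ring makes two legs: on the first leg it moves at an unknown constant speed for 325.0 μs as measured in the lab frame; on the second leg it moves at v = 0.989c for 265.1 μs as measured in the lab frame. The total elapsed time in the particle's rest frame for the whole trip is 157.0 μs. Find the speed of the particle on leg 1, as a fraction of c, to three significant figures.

β = 0.932

Leg 1: speed unknown; τ_1 = 325.0/γ_1.
Leg 2: γ = 1/√(1 − 0.989²) = 1/√0.02188 = 6.761; τ_2 = 265.1/6.761 = 39.21 μs.
Total proper time: τ_1 + 39.21 = 157.0, so τ_1 = 157.0 − 39.21 = 117.8 μs.
γ_1 = 325.0/117.8 = 2.759; β = √(1 − 1/γ²) = √0.8686.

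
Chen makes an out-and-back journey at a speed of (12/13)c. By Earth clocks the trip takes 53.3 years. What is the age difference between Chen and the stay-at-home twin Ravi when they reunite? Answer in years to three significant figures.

γ = 1/√(1 − (12/13)²) = 13/5 = 2.600
Chen's elapsed proper time: τ = 53.3/2.600 = 20.50 years.
Age gap = Δt − τ = 53.3 − 20.50 years.

Δt − τ = 32.8 years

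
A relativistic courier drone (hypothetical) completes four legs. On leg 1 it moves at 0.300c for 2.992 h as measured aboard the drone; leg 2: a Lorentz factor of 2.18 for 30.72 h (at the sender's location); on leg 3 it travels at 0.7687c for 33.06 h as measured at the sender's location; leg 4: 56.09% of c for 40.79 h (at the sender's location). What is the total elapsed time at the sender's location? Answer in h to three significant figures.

Δt = 108 h

Leg 1: γ = 1/√(1 − 0.300²) = 1/√0.9100 = 1.048; Δt_1 = 1.048 × 2.992 = 3.136 h.
Leg 2: 30.72 h is already measured at the sender's location.
Leg 3: 33.06 h is already measured at the sender's location.
Leg 4: 40.79 h is already measured at the sender's location.
Total: 3.136 + 30.72 + 33.06 + 40.79 h.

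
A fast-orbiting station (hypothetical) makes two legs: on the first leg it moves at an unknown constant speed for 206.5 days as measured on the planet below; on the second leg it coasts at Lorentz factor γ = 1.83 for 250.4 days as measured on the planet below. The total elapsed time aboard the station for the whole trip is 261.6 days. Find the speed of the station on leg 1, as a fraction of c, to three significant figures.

Leg 1: speed unknown; τ_1 = 206.5/γ_1.
Leg 2: γ = 1.83; τ_2 = 250.4/1.830 = 136.8 days.
Total proper time: τ_1 + 136.8 = 261.6, so τ_1 = 261.6 − 136.8 = 124.8 days.
γ_1 = 206.5/124.8 = 1.655; β = √(1 − 1/γ²) = √0.6349.

β = 0.797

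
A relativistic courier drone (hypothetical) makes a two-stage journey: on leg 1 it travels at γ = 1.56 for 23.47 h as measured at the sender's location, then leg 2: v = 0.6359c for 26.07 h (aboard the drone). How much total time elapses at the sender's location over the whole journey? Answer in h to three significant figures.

Δt = 57.2 h

Leg 1: 23.47 h is already measured at the sender's location.
Leg 2: γ = 1/√(1 − 0.6359²) = 1/√0.5956 = 1.296; Δt_2 = 1.296 × 26.07 = 33.78 h.
Total: 23.47 + 33.78 h.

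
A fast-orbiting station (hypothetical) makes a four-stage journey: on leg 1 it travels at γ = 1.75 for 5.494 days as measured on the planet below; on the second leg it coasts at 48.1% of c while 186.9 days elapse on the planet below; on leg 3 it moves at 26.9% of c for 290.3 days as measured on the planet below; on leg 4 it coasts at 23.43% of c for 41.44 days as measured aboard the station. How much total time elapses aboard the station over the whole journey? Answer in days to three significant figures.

Leg 1: γ = 1.75; τ_1 = 5.494/1.750 = 3.139 days.
Leg 2: β = 0.481; γ = 1/√(1 − 0.481²) = 1/√0.7686 = 1.141; τ_2 = 186.9/1.141 = 163.9 days.
Leg 3: β = 0.269; γ = 1/√(1 − 0.269²) = 1/√0.9276 = 1.038; τ_3 = 290.3/1.038 = 279.6 days.
Leg 4: 41.44 days is already measured aboard the station.
Total: 3.139 + 163.9 + 279.6 + 41.44 days.

τ = 488 days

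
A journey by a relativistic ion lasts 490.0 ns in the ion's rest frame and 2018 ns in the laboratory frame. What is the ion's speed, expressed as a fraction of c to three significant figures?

v = 0.970c

The proper time is measured in the ion's rest frame (both events occur at the ion's location); Δt is measured in the laboratory frame. γ = Δt/τ = 2018/490.0 = 4.118.
β = √(1 − 1/γ²) = √(1 − 0.05896) = √0.9410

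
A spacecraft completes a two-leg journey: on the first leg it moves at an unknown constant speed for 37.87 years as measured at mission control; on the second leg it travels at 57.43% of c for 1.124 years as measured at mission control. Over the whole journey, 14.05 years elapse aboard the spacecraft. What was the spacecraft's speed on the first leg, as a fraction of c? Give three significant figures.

Leg 1: speed unknown; τ_1 = 37.87/γ_1.
Leg 2: β = 0.5743; γ = 1/√(1 − 0.5743²) = 1/√0.6702 = 1.222; τ_2 = 1.124/1.222 = 0.9202 years.
Total proper time: τ_1 + 0.9202 = 14.05, so τ_1 = 14.05 − 0.9202 = 13.13 years.
γ_1 = 37.87/13.13 = 2.884; β = √(1 − 1/γ²) = √0.8798.

β = 0.938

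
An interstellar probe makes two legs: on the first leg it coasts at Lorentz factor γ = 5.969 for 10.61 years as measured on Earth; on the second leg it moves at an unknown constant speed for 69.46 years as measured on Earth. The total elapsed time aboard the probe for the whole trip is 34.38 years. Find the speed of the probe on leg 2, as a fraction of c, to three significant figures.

Leg 1: γ = 5.969; τ_1 = 10.61/5.969 = 1.778 years.
Leg 2: speed unknown; τ_2 = 69.46/γ_2.
Total proper time: 1.778 + τ_2 = 34.38, so τ_2 = 34.38 − 1.778 = 32.60 years.
γ_2 = 69.46/32.60 = 2.131; β = √(1 − 1/γ²) = √0.7797.

β = 0.883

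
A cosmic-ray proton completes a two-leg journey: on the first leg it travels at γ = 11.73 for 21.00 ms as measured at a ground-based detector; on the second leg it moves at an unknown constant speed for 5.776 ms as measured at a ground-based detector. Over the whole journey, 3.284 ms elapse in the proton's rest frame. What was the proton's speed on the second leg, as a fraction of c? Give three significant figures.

Leg 1: γ = 11.73; τ_1 = 21.00/11.73 = 1.790 ms.
Leg 2: speed unknown; τ_2 = 5.776/γ_2.
Total proper time: 1.790 + τ_2 = 3.284, so τ_2 = 3.284 − 1.790 = 1.494 ms.
γ_2 = 5.776/1.494 = 3.867; β = √(1 − 1/γ²) = √0.9331.

β = 0.966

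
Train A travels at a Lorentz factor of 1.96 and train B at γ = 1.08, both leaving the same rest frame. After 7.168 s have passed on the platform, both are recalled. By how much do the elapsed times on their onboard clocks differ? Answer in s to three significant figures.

A: γ = 1.96; τ_A = 7.168/1.960 = 3.657 s.
B: γ = 1.08; τ_B = 7.168/1.080 = 6.637 s.

|τ_A − τ_B| = 2.98 s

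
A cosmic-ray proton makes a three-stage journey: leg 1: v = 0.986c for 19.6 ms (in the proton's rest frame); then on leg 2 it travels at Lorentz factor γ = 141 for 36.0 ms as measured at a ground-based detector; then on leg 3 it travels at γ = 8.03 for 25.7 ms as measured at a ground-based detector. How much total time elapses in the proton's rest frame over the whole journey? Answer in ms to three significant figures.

Leg 1: 19.6 ms is already measured in the proton's rest frame.
Leg 2: γ = 141; τ_2 = 36.0/141.0 = 0.2553 ms.
Leg 3: γ = 8.03; τ_3 = 25.7/8.030 = 3.200 ms.
Total: 19.60 + 0.2553 + 3.200 ms.

τ = 23.1 ms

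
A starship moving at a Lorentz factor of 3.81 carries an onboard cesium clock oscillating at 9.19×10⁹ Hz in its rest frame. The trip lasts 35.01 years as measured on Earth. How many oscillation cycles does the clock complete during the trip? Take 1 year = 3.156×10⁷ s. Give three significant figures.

γ = 3.81
The oscillator's own cycle count is N = f × τ where τ is the proper time on the ship. τ = Δt/γ = 35.01/3.810 = 9.189 years = 2.900×10⁸ s.
N = 9.19×10⁹ × 2.900×10⁸ = 2.665×10¹⁸.

N = 2.67×10¹⁸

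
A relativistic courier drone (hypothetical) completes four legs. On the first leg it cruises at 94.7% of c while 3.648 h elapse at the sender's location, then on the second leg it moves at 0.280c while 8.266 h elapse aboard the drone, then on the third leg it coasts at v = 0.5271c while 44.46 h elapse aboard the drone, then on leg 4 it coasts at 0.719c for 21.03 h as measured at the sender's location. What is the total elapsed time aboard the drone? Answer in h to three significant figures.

Leg 1: β = 0.947; γ = 1/√(1 − 0.947²) = 1/√0.1032 = 3.113; τ_1 = 3.648/3.113 = 1.172 h.
Leg 2: 8.266 h is already measured aboard the drone.
Leg 3: 44.46 h is already measured aboard the drone.
Leg 4: γ = 1/√(1 − 0.719²) = 1/√0.4830 = 1.439; τ_4 = 21.03/1.439 = 14.62 h.
Total: 1.172 + 8.266 + 44.46 + 14.62 h.

τ = 68.5 h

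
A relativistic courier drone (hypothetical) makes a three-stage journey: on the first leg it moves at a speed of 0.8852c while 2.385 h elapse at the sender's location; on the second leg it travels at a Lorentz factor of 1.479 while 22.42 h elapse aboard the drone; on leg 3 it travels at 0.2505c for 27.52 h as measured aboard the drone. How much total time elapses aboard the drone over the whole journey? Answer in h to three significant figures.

τ = 51.0 h

Leg 1: γ = 1/√(1 − 0.8852²) = 1/√0.2164 = 2.150; τ_1 = 2.385/2.150 = 1.110 h.
Leg 2: 22.42 h is already measured aboard the drone.
Leg 3: 27.52 h is already measured aboard the drone.
Total: 1.110 + 22.42 + 27.52 h.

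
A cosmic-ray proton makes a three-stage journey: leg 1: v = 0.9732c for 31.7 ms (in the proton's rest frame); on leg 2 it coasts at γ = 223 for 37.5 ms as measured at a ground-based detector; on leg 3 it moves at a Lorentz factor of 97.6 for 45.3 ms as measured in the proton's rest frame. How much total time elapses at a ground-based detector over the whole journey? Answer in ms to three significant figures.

Δt = 4600 ms

Leg 1: γ = 1/√(1 − 0.9732²) = 1/√0.05288 = 4.349; Δt_1 = 4.349 × 31.7 = 137.8 ms.
Leg 2: 37.5 ms is already measured at a ground-based detector.
Leg 3: γ = 97.6; Δt_3 = 97.60 × 45.3 = 4421 ms.
Total: 137.8 + 37.50 + 4421 ms.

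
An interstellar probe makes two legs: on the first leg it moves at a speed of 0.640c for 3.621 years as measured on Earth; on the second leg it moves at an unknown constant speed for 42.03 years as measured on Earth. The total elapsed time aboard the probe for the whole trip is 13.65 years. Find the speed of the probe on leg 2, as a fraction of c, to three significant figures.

β = 0.966

Leg 1: γ = 1/√(1 − 0.640²) = 1/√0.5904 = 1.301; τ_1 = 3.621/1.301 = 2.782 years.
Leg 2: speed unknown; τ_2 = 42.03/γ_2.
Total proper time: 2.782 + τ_2 = 13.65, so τ_2 = 13.65 − 2.782 = 10.87 years.
γ_2 = 42.03/10.87 = 3.867; β = √(1 − 1/γ²) = √0.9331.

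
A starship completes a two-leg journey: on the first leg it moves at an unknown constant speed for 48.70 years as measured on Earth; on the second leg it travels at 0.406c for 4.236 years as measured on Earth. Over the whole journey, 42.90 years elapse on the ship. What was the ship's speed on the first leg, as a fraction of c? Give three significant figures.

β = 0.598

Leg 1: speed unknown; τ_1 = 48.70/γ_1.
Leg 2: γ = 1/√(1 − 0.406²) = 1/√0.8352 = 1.094; τ_2 = 4.236/1.094 = 3.871 years.
Total proper time: τ_1 + 3.871 = 42.90, so τ_1 = 42.90 − 3.871 = 39.03 years.
γ_1 = 48.70/39.03 = 1.248; β = √(1 − 1/γ²) = √0.3577.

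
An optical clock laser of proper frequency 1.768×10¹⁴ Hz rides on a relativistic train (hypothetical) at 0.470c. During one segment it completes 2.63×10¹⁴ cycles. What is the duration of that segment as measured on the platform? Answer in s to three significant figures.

γ = 1/√(1 − 0.470²) = 1/√0.7791 = 1.133
Proper time for N cycles: τ = N/f = 2.63×10¹⁴/(1.768×10¹⁴) = 1.488×10⁰ s = 1.488 s.
Lab-frame duration Δt = γτ = 1.133 × 1.488 = 1.685 s.

Δt = 1.69 s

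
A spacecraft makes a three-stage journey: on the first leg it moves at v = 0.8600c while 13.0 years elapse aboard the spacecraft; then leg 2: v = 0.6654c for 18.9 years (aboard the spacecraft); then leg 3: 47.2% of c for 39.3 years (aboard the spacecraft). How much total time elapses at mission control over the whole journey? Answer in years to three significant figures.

Δt = 95.4 years

Leg 1: γ = 1/√(1 − 0.8600²) = 1/√0.2604 = 1.960; Δt_1 = 1.960 × 13.0 = 25.48 years.
Leg 2: γ = 1/√(1 − 0.6654²) = 1/√0.5572 = 1.340; Δt_2 = 1.340 × 18.9 = 25.32 years.
Leg 3: β = 0.472; γ = 1/√(1 − 0.472²) = 1/√0.7772 = 1.134; Δt_3 = 1.134 × 39.3 = 44.58 years.
Total: 25.48 + 25.32 + 44.58 years.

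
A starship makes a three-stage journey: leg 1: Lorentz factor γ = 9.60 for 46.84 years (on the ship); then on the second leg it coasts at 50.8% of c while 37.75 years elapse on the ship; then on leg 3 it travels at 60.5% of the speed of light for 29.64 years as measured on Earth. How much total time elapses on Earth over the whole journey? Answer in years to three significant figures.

Δt = 523 years

Leg 1: γ = 9.60; Δt_1 = 9.600 × 46.84 = 449.7 years.
Leg 2: β = 0.508; γ = 1/√(1 − 0.508²) = 1/√0.7419 = 1.161; Δt_2 = 1.161 × 37.75 = 43.83 years.
Leg 3: 29.64 years is already measured on Earth.
Total: 449.7 + 43.83 + 29.64 years.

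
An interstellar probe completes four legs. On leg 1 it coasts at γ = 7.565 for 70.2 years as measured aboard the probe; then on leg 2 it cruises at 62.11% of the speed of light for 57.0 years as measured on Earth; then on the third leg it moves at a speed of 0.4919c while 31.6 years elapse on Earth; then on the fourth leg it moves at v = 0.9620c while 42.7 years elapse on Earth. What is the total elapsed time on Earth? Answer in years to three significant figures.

Δt = 662 years

Leg 1: γ = 7.565; Δt_1 = 7.565 × 70.2 = 531.1 years.
Leg 2: 57.0 years is already measured on Earth.
Leg 3: 31.6 years is already measured on Earth.
Leg 4: 42.7 years is already measured on Earth.
Total: 531.1 + 57.00 + 31.60 + 42.70 years.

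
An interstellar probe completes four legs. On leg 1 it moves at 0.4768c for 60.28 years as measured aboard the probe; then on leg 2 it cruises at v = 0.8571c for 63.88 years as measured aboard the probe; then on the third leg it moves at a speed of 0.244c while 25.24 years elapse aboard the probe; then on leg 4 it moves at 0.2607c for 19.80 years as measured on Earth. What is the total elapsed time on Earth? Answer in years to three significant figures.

Leg 1: γ = 1/√(1 − 0.4768²) = 1/√0.7727 = 1.138; Δt_1 = 1.138 × 60.28 = 68.58 years.
Leg 2: γ = 1/√(1 − 0.8571²) = 1/√0.2654 = 1.941; Δt_2 = 1.941 × 63.88 = 124.0 years.
Leg 3: γ = 1/√(1 − 0.244²) = 1/√0.9405 = 1.031; Δt_3 = 1.031 × 25.24 = 26.03 years.
Leg 4: 19.80 years is already measured on Earth.
Total: 68.58 + 124.0 + 26.03 + 19.80 years.

Δt = 238 years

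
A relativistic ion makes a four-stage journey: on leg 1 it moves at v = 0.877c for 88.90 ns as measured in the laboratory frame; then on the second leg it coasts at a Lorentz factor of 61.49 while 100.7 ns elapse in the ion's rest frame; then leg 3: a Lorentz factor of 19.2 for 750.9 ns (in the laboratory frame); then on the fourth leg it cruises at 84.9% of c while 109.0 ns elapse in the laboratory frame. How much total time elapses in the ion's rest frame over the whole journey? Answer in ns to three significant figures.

Leg 1: γ = 1/√(1 − 0.877²) = 1/√0.2309 = 2.081; τ_1 = 88.90/2.081 = 42.72 ns.
Leg 2: 100.7 ns is already measured in the ion's rest frame.
Leg 3: γ = 19.2; τ_3 = 750.9/19.20 = 39.11 ns.
Leg 4: β = 0.849; γ = 1/√(1 − 0.849²) = 1/√0.2792 = 1.893; τ_4 = 109.0/1.893 = 57.59 ns.
Total: 42.72 + 100.7 + 39.11 + 57.59 ns.

τ = 240 ns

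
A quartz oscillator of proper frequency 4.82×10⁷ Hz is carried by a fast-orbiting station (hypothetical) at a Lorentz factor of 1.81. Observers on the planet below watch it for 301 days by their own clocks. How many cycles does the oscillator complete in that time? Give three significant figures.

γ = 1.81
During 301 days of lab time, the oscillator's proper time advances by τ = Δt/γ = 301/1.810 = 166.3 days = 1.437×10⁷ s.
N = f × τ = 4.82×10⁷ × 1.437×10⁷ = 6.925×10¹⁴.

N = 6.93×10¹⁴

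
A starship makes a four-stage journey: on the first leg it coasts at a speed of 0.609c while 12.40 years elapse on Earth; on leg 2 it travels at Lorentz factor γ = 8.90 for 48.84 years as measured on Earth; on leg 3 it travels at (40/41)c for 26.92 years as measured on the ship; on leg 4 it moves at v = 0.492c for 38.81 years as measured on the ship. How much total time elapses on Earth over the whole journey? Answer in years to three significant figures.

Δt = 228 years

Leg 1: 12.40 years is already measured on Earth.
Leg 2: 48.84 years is already measured on Earth.
Leg 3: γ = 1/√(1 − (40/41)²) = 41/9 ≈ 4.556; Δt_3 = 4.556 × 26.92 = 122.6 years.
Leg 4: γ = 1/√(1 − 0.492²) = 1/√0.7579 = 1.149; Δt_4 = 1.149 × 38.81 = 44.58 years.
Total: 12.40 + 48.84 + 122.6 + 44.58 years.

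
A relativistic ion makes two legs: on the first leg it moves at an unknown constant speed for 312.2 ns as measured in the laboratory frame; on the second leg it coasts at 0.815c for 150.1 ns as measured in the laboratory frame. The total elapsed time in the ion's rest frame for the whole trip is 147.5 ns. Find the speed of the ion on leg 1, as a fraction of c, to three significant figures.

Leg 1: speed unknown; τ_1 = 312.2/γ_1.
Leg 2: γ = 1/√(1 − 0.815²) = 1/√0.3358 = 1.726; τ_2 = 150.1/1.726 = 86.98 ns.
Total proper time: τ_1 + 86.98 = 147.5, so τ_1 = 147.5 − 86.98 = 60.52 ns.
γ_1 = 312.2/60.52 = 5.158; β = √(1 − 1/γ²) = √0.9624.

β = 0.981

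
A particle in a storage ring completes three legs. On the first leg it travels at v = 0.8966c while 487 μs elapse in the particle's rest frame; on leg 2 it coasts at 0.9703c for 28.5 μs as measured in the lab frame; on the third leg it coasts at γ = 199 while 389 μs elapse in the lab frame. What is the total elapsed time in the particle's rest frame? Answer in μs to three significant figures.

τ = 496 μs

Leg 1: 487 μs is already measured in the particle's rest frame.
Leg 2: γ = 1/√(1 − 0.9703²) = 1/√0.05852 = 4.134; τ_2 = 28.5/4.134 = 6.894 μs.
Leg 3: γ = 199; τ_3 = 389/199.0 = 1.955 μs.
Total: 487.0 + 6.894 + 1.955 μs.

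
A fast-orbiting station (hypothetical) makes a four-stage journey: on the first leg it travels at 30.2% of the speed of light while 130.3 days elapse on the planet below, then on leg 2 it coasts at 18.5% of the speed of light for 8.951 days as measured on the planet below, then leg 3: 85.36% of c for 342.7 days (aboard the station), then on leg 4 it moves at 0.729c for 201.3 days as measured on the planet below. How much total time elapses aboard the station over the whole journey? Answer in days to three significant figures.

Leg 1: β = 0.302; γ = 1/√(1 − 0.302²) = 1/√0.9088 = 1.049; τ_1 = 130.3/1.049 = 124.2 days.
Leg 2: β = 0.185; γ = 1/√(1 − 0.185²) = 1/√0.9658 = 1.018; τ_2 = 8.951/1.018 = 8.796 days.
Leg 3: 342.7 days is already measured aboard the station.
Leg 4: γ = 1/√(1 − 0.729²) = 1/√0.4686 = 1.461; τ_4 = 201.3/1.461 = 137.8 days.
Total: 124.2 + 8.796 + 342.7 + 137.8 days.

τ = 614 days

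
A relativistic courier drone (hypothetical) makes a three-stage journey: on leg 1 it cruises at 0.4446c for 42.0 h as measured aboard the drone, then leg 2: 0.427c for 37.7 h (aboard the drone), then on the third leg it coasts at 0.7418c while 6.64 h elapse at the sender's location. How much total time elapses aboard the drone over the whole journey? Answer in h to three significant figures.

τ = 84.2 h

Leg 1: 42.0 h is already measured aboard the drone.
Leg 2: 37.7 h is already measured aboard the drone.
Leg 3: γ = 1/√(1 − 0.7418²) = 1/√0.4497 = 1.491; τ_3 = 6.64/1.491 = 4.453 h.
Total: 42.00 + 37.70 + 4.453 h.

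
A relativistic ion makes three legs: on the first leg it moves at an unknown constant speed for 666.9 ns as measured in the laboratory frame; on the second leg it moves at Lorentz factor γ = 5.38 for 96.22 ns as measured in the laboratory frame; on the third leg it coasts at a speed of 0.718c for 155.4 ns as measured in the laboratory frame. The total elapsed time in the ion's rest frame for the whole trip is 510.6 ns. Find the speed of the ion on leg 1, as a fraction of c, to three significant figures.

β = 0.817

Leg 1: speed unknown; τ_1 = 666.9/γ_1.
Leg 2: γ = 5.38; τ_2 = 96.22/5.380 = 17.88 ns.
Leg 3: γ = 1/√(1 − 0.718²) = 1/√0.4845 = 1.437; τ_3 = 155.4/1.437 = 108.2 ns.
Total proper time: τ_1 + 17.88 + 108.2 = 510.6, so τ_1 = 510.6 − 126.0 = 384.6 ns.
γ_1 = 666.9/384.6 = 1.734; β = √(1 − 1/γ²) = √0.6675.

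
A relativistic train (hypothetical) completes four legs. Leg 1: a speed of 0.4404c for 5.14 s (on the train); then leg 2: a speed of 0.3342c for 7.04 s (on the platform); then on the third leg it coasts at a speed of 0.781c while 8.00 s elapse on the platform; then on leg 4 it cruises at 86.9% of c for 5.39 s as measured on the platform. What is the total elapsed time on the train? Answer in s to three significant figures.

τ = 19.4 s

Leg 1: 5.14 s is already measured on the train.
Leg 2: γ = 1/√(1 − 0.3342²) = 1/√0.8883 = 1.061; τ_2 = 7.04/1.061 = 6.635 s.
Leg 3: γ = 1/√(1 − 0.781²) = 1/√0.3900 = 1.601; τ_3 = 8.00/1.601 = 4.996 s.
Leg 4: β = 0.869; γ = 1/√(1 − 0.869²) = 1/√0.2448 = 2.021; τ_4 = 5.39/2.021 = 2.667 s.
Total: 5.140 + 6.635 + 4.996 + 2.667 s.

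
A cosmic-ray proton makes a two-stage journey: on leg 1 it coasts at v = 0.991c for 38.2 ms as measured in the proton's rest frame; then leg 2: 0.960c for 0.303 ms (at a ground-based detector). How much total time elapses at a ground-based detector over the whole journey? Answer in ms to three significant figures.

Δt = 286 ms

Leg 1: γ = 1/√(1 − 0.991²) = 1/√0.01792 = 7.470; Δt_1 = 7.470 × 38.2 = 285.4 ms.
Leg 2: 0.303 ms is already measured at a ground-based detector.
Total: 285.4 + 0.3030 ms.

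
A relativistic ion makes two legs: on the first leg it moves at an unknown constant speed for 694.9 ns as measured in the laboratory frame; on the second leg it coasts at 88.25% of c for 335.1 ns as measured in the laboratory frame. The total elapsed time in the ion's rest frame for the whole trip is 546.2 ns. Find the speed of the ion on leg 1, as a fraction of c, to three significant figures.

β = 0.829

Leg 1: speed unknown; τ_1 = 694.9/γ_1.
Leg 2: β = 0.8825; γ = 1/√(1 − 0.8825²) = 1/√0.2212 = 2.126; τ_2 = 335.1/2.126 = 157.6 ns.
Total proper time: τ_1 + 157.6 = 546.2, so τ_1 = 546.2 − 157.6 = 388.6 ns.
γ_1 = 694.9/388.6 = 1.788; β = √(1 − 1/γ²) = √0.6873.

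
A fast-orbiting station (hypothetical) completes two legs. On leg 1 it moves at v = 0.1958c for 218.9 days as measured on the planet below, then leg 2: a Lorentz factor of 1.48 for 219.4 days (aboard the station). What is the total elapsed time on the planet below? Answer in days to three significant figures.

Leg 1: 218.9 days is already measured on the planet below.
Leg 2: γ = 1.48; Δt_2 = 1.480 × 219.4 = 324.7 days.
Total: 218.9 + 324.7 days.

Δt = 544 days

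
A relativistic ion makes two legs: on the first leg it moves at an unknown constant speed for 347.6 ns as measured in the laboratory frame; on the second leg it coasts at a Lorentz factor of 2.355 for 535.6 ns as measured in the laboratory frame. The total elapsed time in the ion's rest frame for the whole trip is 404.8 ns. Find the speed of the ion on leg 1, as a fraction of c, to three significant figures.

Leg 1: speed unknown; τ_1 = 347.6/γ_1.
Leg 2: γ = 2.355; τ_2 = 535.6/2.355 = 227.4 ns.
Total proper time: τ_1 + 227.4 = 404.8, so τ_1 = 404.8 − 227.4 = 177.4 ns.
γ_1 = 347.6/177.4 = 1.960; β = √(1 − 1/γ²) = √0.7396.

β = 0.860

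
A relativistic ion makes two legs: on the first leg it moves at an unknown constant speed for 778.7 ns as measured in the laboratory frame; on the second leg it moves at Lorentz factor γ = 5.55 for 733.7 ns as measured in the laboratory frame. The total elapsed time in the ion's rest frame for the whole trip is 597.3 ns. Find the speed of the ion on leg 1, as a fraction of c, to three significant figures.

β = 0.802

Leg 1: speed unknown; τ_1 = 778.7/γ_1.
Leg 2: γ = 5.55; τ_2 = 733.7/5.550 = 132.2 ns.
Total proper time: τ_1 + 132.2 = 597.3, so τ_1 = 597.3 − 132.2 = 465.1 ns.
γ_1 = 778.7/465.1 = 1.674; β = √(1 − 1/γ²) = √0.6433.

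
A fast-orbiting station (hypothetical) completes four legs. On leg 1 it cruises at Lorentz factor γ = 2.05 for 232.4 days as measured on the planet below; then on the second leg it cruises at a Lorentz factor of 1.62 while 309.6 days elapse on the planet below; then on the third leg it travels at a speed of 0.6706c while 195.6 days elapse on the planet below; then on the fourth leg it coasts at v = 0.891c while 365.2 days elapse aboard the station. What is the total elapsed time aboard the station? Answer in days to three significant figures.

Leg 1: γ = 2.05; τ_1 = 232.4/2.050 = 113.4 days.
Leg 2: γ = 1.62; τ_2 = 309.6/1.620 = 191.1 days.
Leg 3: γ = 1/√(1 − 0.6706²) = 1/√0.5503 = 1.348; τ_3 = 195.6/1.348 = 145.1 days.
Leg 4: 365.2 days is already measured aboard the station.
Total: 113.4 + 191.1 + 145.1 + 365.2 days.

τ = 815 days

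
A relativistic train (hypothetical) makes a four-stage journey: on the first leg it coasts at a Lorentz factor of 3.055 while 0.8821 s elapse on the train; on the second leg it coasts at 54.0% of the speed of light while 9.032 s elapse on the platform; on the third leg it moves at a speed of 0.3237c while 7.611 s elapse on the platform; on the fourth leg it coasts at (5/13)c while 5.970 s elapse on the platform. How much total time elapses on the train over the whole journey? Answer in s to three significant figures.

Leg 1: 0.8821 s is already measured on the train.
Leg 2: β = 0.540; γ = 1/√(1 − 0.540²) = 1/√0.7084 = 1.188; τ_2 = 9.032/1.188 = 7.602 s.
Leg 3: γ = 1/√(1 − 0.3237²) = 1/√0.8952 = 1.057; τ_3 = 7.611/1.057 = 7.201 s.
Leg 4: γ = 1/√(1 − (5/13)²) = 13/12 ≈ 1.083; τ_4 = 5.970/1.083 = 5.511 s.
Total: 0.8821 + 7.602 + 7.201 + 5.511 s.

τ = 21.2 s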